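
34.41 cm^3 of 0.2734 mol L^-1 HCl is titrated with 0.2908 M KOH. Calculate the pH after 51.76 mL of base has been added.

12.82

n(acid) = 0.2734 x 0.03441 = 0.009408 mol; n(KOH) added = 0.2908 x 0.05176 = 0.01505 mol.
Base is in excess by 0.01505 - 0.009408 = 0.005644 mol in a total volume of 0.08617 L.
[OH^-] = 0.005644/0.08617 = 0.06550 M, so pOH = 1.18 and pH = 14.00 - 1.18 = 12.82.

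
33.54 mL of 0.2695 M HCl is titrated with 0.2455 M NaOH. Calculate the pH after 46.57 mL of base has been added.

n(acid) = 0.2695 x 0.03354 = 0.009039 mol; n(NaOH) added = 0.2455 x 0.04657 = 0.01143 mol.
Base is in excess by 0.01143 - 0.009039 = 0.002394 mol in a total volume of 0.08011 L.
[OH^-] = 0.002394/0.08011 = 0.02988 M, so pOH = 1.52 and pH = 14.00 - 1.52 = 12.48.

12.48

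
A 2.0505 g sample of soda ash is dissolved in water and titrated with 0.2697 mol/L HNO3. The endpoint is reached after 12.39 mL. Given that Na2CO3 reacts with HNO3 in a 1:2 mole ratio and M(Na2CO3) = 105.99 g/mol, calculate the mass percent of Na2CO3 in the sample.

8.64%

n(HNO3) = 0.2697 x 0.01239 = 0.003342 mol.
n(Na2CO3) = 0.003342 / 2 = 0.001671 mol.
mass of Na2CO3 = 0.001671 x 105.99 = 0.1771 g.
% purity = 0.1771 / 2.0505 x 100 = 8.64%.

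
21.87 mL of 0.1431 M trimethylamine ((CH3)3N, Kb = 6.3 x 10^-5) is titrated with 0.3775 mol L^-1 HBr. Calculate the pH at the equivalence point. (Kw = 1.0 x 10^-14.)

n((CH3)3N) = 0.1431 x 0.02187 = 0.003130 mol; V(HBr) at equivalence = 0.003130/0.3775 = 0.008290 L.
At equivalence the base is fully converted to (CH3)3NH+; total volume = 0.03016 L, so [(CH3)3NH+] = 0.003130/0.03016 = 0.1038 M.
Ka((CH3)3NH+) = Kw/Kb = 1.0e-14 / 6.3 x 10^-5 = 1.59e-10.
[H^+] = sqrt(Ka x [(CH3)3NH+]) = sqrt(1.59e-10 x 0.1038) = 4.06e-6 M.
pH = -log(4.06e-6) = 5.39.

5.39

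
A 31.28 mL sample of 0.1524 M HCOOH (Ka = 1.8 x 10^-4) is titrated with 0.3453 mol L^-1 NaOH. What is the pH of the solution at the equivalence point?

8.38

n(HCOOH) = 0.1524 x 0.03128 = 0.004767 mol; V(NaOH) at equivalence = 0.004767/0.3453 = 0.01381 L.
At equivalence all the acid is converted to HCOO-; total volume = 0.03128 + 0.01381 = 0.04509 L, so [HCOO-] = 0.004767/0.04509 = 0.1057 M.
Kb = Kw/Ka = 1.0e-14 / 1.8 x 10^-4 = 5.56e-11.
[OH^-] = sqrt(Kb x [HCOO-]) = sqrt(5.56e-11 x 0.1057) = 2.42e-6 M.
pOH = 5.62, so pH = 14.00 - 5.62 = 8.38.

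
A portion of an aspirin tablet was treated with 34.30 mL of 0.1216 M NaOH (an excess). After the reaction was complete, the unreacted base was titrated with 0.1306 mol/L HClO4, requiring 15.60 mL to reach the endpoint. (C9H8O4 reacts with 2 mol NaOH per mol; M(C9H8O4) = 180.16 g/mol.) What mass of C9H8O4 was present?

0.192 g

Total n(NaOH) added = 0.1216 x 0.03430 = 0.004171 mol.
n(HClO4) used = 0.1306 x 0.01560 = 0.002037 mol, which equals the excess n(NaOH).
So n(NaOH) consumed by the sample = 0.004171 - 0.002037 = 0.002134 mol.
n(C9H8O4) = 0.002134 / 2 = 0.001067 mol.
mass = 0.001067 mol x 180.16 g/mol = 0.192 g.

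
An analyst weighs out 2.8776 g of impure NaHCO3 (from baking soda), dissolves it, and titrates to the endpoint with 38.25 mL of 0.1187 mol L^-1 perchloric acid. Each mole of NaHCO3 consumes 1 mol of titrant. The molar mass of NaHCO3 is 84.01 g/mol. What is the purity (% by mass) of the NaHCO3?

13.3%

n(HClO4) = 0.1187 x 0.03825 = 0.004540 mol.
n(NaHCO3) = 0.004540 / 1 = 0.004540 mol.
mass of NaHCO3 = 0.004540 x 84.01 = 0.3814 g.
% purity = 0.3814 / 2.8776 x 100 = 13.3%.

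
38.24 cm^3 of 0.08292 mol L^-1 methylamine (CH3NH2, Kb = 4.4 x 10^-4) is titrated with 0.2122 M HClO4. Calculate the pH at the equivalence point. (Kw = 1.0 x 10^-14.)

n(CH3NH2) = 0.08292 x 0.03824 = 0.003171 mol; V(HClO4) at equivalence = 0.003171/0.2122 = 0.01494 L.
At equivalence the base is fully converted to CH3NH3+; total volume = 0.05318 L, so [CH3NH3+] = 0.003171/0.05318 = 0.05962 M.
Ka(CH3NH3+) = Kw/Kb = 1.0e-14 / 4.4 x 10^-4 = 2.27e-11.
[H^+] = sqrt(Ka x [CH3NH3+]) = sqrt(2.27e-11 x 0.05962) = 1.16e-6 M.
pH = -log(1.16e-6) = 5.93.

5.93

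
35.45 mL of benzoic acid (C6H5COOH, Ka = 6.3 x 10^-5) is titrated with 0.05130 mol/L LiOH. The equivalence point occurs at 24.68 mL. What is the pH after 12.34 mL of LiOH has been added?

12.34 mL is exactly half the equivalence volume (24.68/2), i.e. the half-equivalence point.
There, n(HA) = n(A^-), so pH = pKa = -log(6.3 x 10^-5) = 4.20.

4.20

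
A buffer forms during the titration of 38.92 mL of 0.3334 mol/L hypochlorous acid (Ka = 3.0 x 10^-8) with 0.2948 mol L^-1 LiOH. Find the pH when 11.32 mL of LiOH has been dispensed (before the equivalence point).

Initial n(HClO) = 0.3334 x 0.03892 = 0.01298 mol.
n(LiOH) added = 0.2948 x 0.01132 = 0.003337 mol, converting that many moles of HClO to ClO-.
Remaining n(HClO) = 0.009639 mol; n(ClO-) = 0.003337 mol.
By Henderson-Hasselbalch, pH = pKa + log([A^-]/[HA]) = 7.52 + log(0.003337/0.009639) = 7.52 + (-0.46) = 7.06.

7.06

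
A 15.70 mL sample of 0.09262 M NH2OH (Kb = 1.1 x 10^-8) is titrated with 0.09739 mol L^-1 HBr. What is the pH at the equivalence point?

n(NH2OH) = 0.09262 x 0.01570 = 0.001454 mol; V(HBr) at equivalence = 0.001454/0.09739 = 0.01493 L.
At equivalence the base is fully converted to NH3OH+; total volume = 0.03063 L, so [NH3OH+] = 0.001454/0.03063 = 0.04747 M.
Ka(NH3OH+) = Kw/Kb = 1.0e-14 / 1.1 x 10^-8 = 9.09e-7.
[H^+] = sqrt(Ka x [NH3OH+]) = sqrt(9.09e-7 x 0.04747) = 0.000208 M.
pH = -log(0.000208) = 3.68.

3.68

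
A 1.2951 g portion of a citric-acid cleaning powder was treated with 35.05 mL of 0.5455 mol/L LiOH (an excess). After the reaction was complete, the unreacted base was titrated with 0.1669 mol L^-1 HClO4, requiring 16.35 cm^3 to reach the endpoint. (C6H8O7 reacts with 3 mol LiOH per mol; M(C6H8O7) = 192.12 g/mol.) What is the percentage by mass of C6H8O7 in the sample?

81.0%

Total n(LiOH) added = 0.5455 x 0.03505 = 0.01912 mol.
n(HClO4) used = 0.1669 x 0.01635 = 0.002729 mol, which equals the excess n(LiOH).
So n(LiOH) consumed by the sample = 0.01912 - 0.002729 = 0.01639 mol.
n(C6H8O7) = 0.01639 / 3 = 0.005464 mol.
mass C6H8O7 = 0.005464 x 192.12 = 1.050 g, so %C6H8O7 = 1.050/1.2951 x 100 = 81.0%.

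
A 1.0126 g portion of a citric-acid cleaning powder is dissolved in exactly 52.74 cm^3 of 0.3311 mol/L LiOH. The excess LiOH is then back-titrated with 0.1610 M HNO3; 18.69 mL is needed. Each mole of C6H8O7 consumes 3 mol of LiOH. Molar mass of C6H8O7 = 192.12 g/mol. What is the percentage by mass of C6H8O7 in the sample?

Total n(LiOH) added = 0.3311 x 0.05274 = 0.01746 mol.
n(HNO3) used = 0.1610 x 0.01869 = 0.003009 mol, which equals the excess n(LiOH).
So n(LiOH) consumed by the sample = 0.01746 - 0.003009 = 0.01445 mol.
n(C6H8O7) = 0.01445 / 3 = 0.004818 mol.
mass C6H8O7 = 0.004818 x 192.12 = 0.9256 g, so %C6H8O7 = 0.9256/1.0126 x 100 = 91.4%.

91.4%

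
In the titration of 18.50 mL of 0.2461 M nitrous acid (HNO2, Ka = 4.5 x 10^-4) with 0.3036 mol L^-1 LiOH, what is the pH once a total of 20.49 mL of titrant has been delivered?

12.63

n(acid) = 0.2461 x 0.01850 = 0.004553 mol; n(LiOH) added = 0.3036 x 0.02049 = 0.006221 mol.
Base is in excess by 0.006221 - 0.004553 = 0.001668 mol in a total volume of 0.03899 L.
[OH^-] = 0.001668/0.03899 = 0.04278 M, so pOH = 1.37 and pH = 14.00 - 1.37 = 12.63.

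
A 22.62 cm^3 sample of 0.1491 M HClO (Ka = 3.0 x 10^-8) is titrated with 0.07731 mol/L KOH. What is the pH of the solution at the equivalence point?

10.11

n(HClO) = 0.1491 x 0.02262 = 0.003373 mol; V(KOH) at equivalence = 0.003373/0.07731 = 0.04362 L.
At equivalence all the acid is converted to ClO-; total volume = 0.02262 + 0.04362 = 0.06624 L, so [ClO-] = 0.003373/0.06624 = 0.05091 M.
Kb = Kw/Ka = 1.0e-14 / 3.0 x 10^-8 = 3.33e-7.
[OH^-] = sqrt(Kb x [ClO-]) = sqrt(3.33e-7 x 0.05091) = 0.000130 M.
pOH = 3.89, so pH = 14.00 - 3.89 = 10.11.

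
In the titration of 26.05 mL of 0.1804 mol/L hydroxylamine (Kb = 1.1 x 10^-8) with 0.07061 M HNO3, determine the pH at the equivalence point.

n(NH2OH) = 0.1804 x 0.02605 = 0.004699 mol; V(HNO3) at equivalence = 0.004699/0.07061 = 0.06655 L.
At equivalence the base is fully converted to NH3OH+; total volume = 0.09260 L, so [NH3OH+] = 0.004699/0.09260 = 0.05075 M.
Ka(NH3OH+) = Kw/Kb = 1.0e-14 / 1.1 x 10^-8 = 9.09e-7.
[H^+] = sqrt(Ka x [NH3OH+]) = sqrt(9.09e-7 x 0.05075) = 0.000215 M.
pH = -log(0.000215) = 3.67.

3.67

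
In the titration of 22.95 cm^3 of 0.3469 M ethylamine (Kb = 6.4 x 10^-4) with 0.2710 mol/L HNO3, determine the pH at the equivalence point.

5.81

n(C2H5NH2) = 0.3469 x 0.02295 = 0.007961 mol; V(HNO3) at equivalence = 0.007961/0.2710 = 0.02938 L.
At equivalence the base is fully converted to C2H5NH3+; total volume = 0.05233 L, so [C2H5NH3+] = 0.007961/0.05233 = 0.1521 M.
Ka(C2H5NH3+) = Kw/Kb = 1.0e-14 / 6.4 x 10^-4 = 1.56e-11.
[H^+] = sqrt(Ka x [C2H5NH3+]) = sqrt(1.56e-11 x 0.1521) = 1.54e-6 M.
pH = -log(1.54e-6) = 5.81.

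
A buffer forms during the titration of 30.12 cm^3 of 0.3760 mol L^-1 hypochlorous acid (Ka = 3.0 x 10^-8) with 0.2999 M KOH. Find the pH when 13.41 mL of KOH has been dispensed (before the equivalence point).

Initial n(HClO) = 0.3760 x 0.03012 = 0.01133 mol.
n(KOH) added = 0.2999 x 0.01341 = 0.004022 mol, converting that many moles of HClO to ClO-.
Remaining n(HClO) = 0.007303 mol; n(ClO-) = 0.004022 mol.
By Henderson-Hasselbalch, pH = pKa + log([A^-]/[HA]) = 7.52 + log(0.004022/0.007303) = 7.52 + (-0.26) = 7.26.

7.26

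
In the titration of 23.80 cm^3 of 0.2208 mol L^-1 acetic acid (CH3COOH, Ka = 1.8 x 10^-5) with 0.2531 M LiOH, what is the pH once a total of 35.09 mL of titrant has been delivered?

n(acid) = 0.2208 x 0.02380 = 0.005255 mol; n(LiOH) added = 0.2531 x 0.03509 = 0.008881 mol.
Base is in excess by 0.008881 - 0.005255 = 0.003626 mol in a total volume of 0.05889 L.
[OH^-] = 0.003626/0.05889 = 0.06158 M, so pOH = 1.21 and pH = 14.00 - 1.21 = 12.79.

12.79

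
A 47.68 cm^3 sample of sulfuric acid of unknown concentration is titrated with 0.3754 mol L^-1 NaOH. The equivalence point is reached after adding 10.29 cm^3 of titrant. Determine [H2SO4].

0.0405 M

n(NaOH) delivered = 0.3754 x 0.01029 = 0.003863 mol.
The reaction is 1 H2SO4 + 2 NaOH, so n(H2SO4) = 0.003863 x 1/2 = 0.001931 mol.
[H2SO4] = 0.001931 mol / 0.04768 L = 0.0405 M.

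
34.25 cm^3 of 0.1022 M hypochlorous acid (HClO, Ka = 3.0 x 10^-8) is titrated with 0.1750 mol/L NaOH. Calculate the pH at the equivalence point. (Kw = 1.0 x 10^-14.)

10.17

n(HClO) = 0.1022 x 0.03425 = 0.003500 mol; V(NaOH) at equivalence = 0.003500/0.1750 = 0.02000 L.
At equivalence all the acid is converted to ClO-; total volume = 0.03425 + 0.02000 = 0.05425 L, so [ClO-] = 0.003500/0.05425 = 0.06452 M.
Kb = Kw/Ka = 1.0e-14 / 3.0 x 10^-8 = 3.33e-7.
[OH^-] = sqrt(Kb x [ClO-]) = sqrt(3.33e-7 x 0.06452) = 0.000147 M.
pOH = 3.83, so pH = 14.00 - 3.83 = 10.17.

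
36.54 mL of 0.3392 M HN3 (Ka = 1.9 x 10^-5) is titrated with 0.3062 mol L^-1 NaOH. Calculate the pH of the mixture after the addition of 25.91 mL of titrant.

Initial n(HN3) = 0.3392 x 0.03654 = 0.01239 mol.
n(NaOH) added = 0.3062 x 0.02591 = 0.007934 mol, converting that many moles of HN3 to N3-.
Remaining n(HN3) = 0.004461 mol; n(N3-) = 0.007934 mol.
By Henderson-Hasselbalch, pH = pKa + log([A^-]/[HA]) = 4.72 + log(0.007934/0.004461) = 4.72 + (+0.25) = 4.97.

4.97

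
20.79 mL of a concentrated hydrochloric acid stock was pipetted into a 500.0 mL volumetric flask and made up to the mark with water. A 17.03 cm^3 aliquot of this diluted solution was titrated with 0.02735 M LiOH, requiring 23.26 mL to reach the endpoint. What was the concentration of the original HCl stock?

n(LiOH) = 0.02735 x 0.02326 = 0.0006362 mol.
n(HCl) in the aliquot = 0.0006362 mol.
[diluted HCl] = 0.0006362 / 0.01703 = 0.03736 M.
Dilution factor = 500.0/20.79 = 24.05, so [stock] = 0.03736 x 24.05 = 0.898 M.

0.898 M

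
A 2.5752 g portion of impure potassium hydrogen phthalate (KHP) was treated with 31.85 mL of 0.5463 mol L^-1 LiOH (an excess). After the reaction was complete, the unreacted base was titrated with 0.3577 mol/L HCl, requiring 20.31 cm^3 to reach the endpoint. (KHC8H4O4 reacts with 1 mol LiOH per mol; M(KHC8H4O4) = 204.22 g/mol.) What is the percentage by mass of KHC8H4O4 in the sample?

80.4%

Total n(LiOH) added = 0.5463 x 0.03185 = 0.01740 mol.
n(HCl) used = 0.3577 x 0.02031 = 0.007265 mol, which equals the excess n(LiOH).
So n(LiOH) consumed by the sample = 0.01740 - 0.007265 = 0.01013 mol.
n(KHC8H4O4) = 0.01013 / 1 = 0.01013 mol.
mass KHC8H4O4 = 0.01013 x 204.22 = 2.070 g, so %KHC8H4O4 = 2.070/2.5752 x 100 = 80.4%.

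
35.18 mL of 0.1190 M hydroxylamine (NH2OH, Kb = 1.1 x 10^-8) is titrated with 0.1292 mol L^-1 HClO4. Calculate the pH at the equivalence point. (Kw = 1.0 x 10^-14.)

3.62

n(NH2OH) = 0.1190 x 0.03518 = 0.004186 mol; V(HClO4) at equivalence = 0.004186/0.1292 = 0.03240 L.
At equivalence the base is fully converted to NH3OH+; total volume = 0.06758 L, so [NH3OH+] = 0.004186/0.06758 = 0.06195 M.
Ka(NH3OH+) = Kw/Kb = 1.0e-14 / 1.1 x 10^-8 = 9.09e-7.
[H^+] = sqrt(Ka x [NH3OH+]) = sqrt(9.09e-7 x 0.06195) = 0.000237 M.
pH = -log(0.000237) = 3.62.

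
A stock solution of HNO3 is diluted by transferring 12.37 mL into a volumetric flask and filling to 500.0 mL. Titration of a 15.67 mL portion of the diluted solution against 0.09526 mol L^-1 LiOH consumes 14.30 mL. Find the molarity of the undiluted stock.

3.51 M

n(LiOH) = 0.09526 x 0.01430 = 0.001362 mol.
n(HNO3) in the aliquot = 0.001362 mol.
[diluted HNO3] = 0.001362 / 0.01567 = 0.08693 M.
Dilution factor = 500.0/12.37 = 40.42, so [stock] = 0.08693 x 40.42 = 3.51 M.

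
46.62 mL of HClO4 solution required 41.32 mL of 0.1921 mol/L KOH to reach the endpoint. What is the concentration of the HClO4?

0.170 M

n(KOH) delivered = 0.1921 x 0.04132 = 0.007938 mol.
For a 1:1 reaction, n(HClO4) = 0.007938 mol.
[HClO4] = 0.007938 mol / 0.04662 L = 0.170 M.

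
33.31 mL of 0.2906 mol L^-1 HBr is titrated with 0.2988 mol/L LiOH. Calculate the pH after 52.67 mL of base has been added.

n(acid) = 0.2906 x 0.03331 = 0.009680 mol; n(LiOH) added = 0.2988 x 0.05267 = 0.01574 mol.
Base is in excess by 0.01574 - 0.009680 = 0.006058 mol in a total volume of 0.08598 L.
[OH^-] = 0.006058/0.08598 = 0.07046 M, so pOH = 1.15 and pH = 14.00 - 1.15 = 12.85.

12.85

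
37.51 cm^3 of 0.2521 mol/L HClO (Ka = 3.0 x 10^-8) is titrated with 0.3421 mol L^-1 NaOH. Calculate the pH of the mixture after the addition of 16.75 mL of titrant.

Initial n(HClO) = 0.2521 x 0.03751 = 0.009456 mol.
n(NaOH) added = 0.3421 x 0.01675 = 0.005730 mol, converting that many moles of HClO to ClO-.
Remaining n(HClO) = 0.003726 mol; n(ClO-) = 0.005730 mol.
By Henderson-Hasselbalch, pH = pKa + log([A^-]/[HA]) = 7.52 + log(0.005730/0.003726) = 7.52 + (+0.19) = 7.71.

7.71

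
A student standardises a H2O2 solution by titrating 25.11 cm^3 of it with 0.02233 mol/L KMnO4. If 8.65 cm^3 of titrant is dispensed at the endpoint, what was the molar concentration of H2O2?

0.0192 M

n(KMnO4) = 0.02233 x 0.008650 = 0.0001932 mol.
From the balanced equation, 2 mol KMnO4 reacts with 5 mol H2O2, so n(H2O2) = 0.0001932 x 5/2 = 0.0004829 mol.
[H2O2] = 0.0004829 / 0.02511 L = 0.0192 M.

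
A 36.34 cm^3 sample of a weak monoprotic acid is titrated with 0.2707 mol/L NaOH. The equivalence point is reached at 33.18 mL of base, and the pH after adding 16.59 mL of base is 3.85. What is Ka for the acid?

16.59 mL is half of the equivalence volume, so this is the half-equivalence point where [HA] = [A^-].
At half-equivalence pH = pKa, so pKa = 3.85.
Ka = 10^(-3.85) = 1.4 x 10^-4.

1.4 x 10^-4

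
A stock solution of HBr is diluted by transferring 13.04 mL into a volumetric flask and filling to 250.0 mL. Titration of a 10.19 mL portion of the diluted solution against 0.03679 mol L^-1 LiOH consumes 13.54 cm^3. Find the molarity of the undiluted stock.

n(LiOH) = 0.03679 x 0.01354 = 0.0004981 mol.
n(HBr) in the aliquot = 0.0004981 mol.
[diluted HBr] = 0.0004981 / 0.01019 = 0.04888 M.
Dilution factor = 250.0/13.04 = 19.17, so [stock] = 0.04888 x 19.17 = 0.937 M.

0.937 M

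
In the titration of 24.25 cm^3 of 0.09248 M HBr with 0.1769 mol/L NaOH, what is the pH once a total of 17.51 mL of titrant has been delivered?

12.31

n(acid) = 0.09248 x 0.02425 = 0.002243 mol; n(NaOH) added = 0.1769 x 0.01751 = 0.003098 mol.
Base is in excess by 0.003098 - 0.002243 = 0.0008549 mol in a total volume of 0.04176 L.
[OH^-] = 0.0008549/0.04176 = 0.02047 M, so pOH = 1.69 and pH = 14.00 - 1.69 = 12.31.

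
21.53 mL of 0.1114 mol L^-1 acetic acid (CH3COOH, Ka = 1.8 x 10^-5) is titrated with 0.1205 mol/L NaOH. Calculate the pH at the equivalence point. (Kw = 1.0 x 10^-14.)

8.75

n(CH3COOH) = 0.1114 x 0.02153 = 0.002398 mol; V(NaOH) at equivalence = 0.002398/0.1205 = 0.01990 L.
At equivalence all the acid is converted to CH3COO-; total volume = 0.02153 + 0.01990 = 0.04143 L, so [CH3COO-] = 0.002398/0.04143 = 0.05789 M.
Kb = Kw/Ka = 1.0e-14 / 1.8 x 10^-5 = 5.56e-10.
[OH^-] = sqrt(Kb x [CH3COO-]) = sqrt(5.56e-10 x 0.05789) = 5.67e-6 M.
pOH = 5.25, so pH = 14.00 - 5.25 = 8.75.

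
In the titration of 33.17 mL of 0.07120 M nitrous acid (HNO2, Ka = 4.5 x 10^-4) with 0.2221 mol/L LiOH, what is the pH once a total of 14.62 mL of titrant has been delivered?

12.27

n(acid) = 0.07120 x 0.03317 = 0.002362 mol; n(LiOH) added = 0.2221 x 0.01462 = 0.003247 mol.
Base is in excess by 0.003247 - 0.002362 = 0.0008854 mol in a total volume of 0.04779 L.
[OH^-] = 0.0008854/0.04779 = 0.01853 M, so pOH = 1.73 and pH = 14.00 - 1.73 = 12.27.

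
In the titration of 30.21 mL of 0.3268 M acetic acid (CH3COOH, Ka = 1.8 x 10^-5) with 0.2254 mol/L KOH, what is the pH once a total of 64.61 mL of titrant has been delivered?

n(acid) = 0.3268 x 0.03021 = 0.009873 mol; n(KOH) added = 0.2254 x 0.06461 = 0.01456 mol.
Base is in excess by 0.01456 - 0.009873 = 0.004690 mol in a total volume of 0.09482 L.
[OH^-] = 0.004690/0.09482 = 0.04947 M, so pOH = 1.31 and pH = 14.00 - 1.31 = 12.69.

12.69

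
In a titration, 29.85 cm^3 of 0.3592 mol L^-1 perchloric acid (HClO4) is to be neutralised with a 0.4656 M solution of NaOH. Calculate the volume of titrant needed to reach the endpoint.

n(HClO4) = 0.3592 mol/L x 0.02985 L = 0.01072 mol.
At equivalence n(NaOH) = n(HClO4) = 0.01072 mol.
V(NaOH) = 0.01072 / 0.4656 = 0.02303 L = 23.0 mL.

23.0 mL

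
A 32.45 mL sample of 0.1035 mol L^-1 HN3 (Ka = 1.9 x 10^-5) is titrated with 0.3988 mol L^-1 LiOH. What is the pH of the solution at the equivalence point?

n(HN3) = 0.1035 x 0.03245 = 0.003359 mol; V(LiOH) at equivalence = 0.003359/0.3988 = 0.008422 L.
At equivalence all the acid is converted to N3-; total volume = 0.03245 + 0.008422 = 0.04087 L, so [N3-] = 0.003359/0.04087 = 0.08217 M.
Kb = Kw/Ka = 1.0e-14 / 1.9 x 10^-5 = 5.26e-10.
[OH^-] = sqrt(Kb x [N3-]) = sqrt(5.26e-10 x 0.08217) = 6.58e-6 M.
pOH = 5.18, so pH = 14.00 - 5.18 = 8.82.

8.82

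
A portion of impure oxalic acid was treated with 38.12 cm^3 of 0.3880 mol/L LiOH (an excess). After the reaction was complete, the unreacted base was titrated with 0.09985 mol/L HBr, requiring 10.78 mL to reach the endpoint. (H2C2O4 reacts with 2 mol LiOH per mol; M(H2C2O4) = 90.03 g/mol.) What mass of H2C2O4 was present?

Total n(LiOH) added = 0.3880 x 0.03812 = 0.01479 mol.
n(HBr) used = 0.09985 x 0.01078 = 0.001076 mol, which equals the excess n(LiOH).
So n(LiOH) consumed by the sample = 0.01479 - 0.001076 = 0.01371 mol.
n(H2C2O4) = 0.01371 / 2 = 0.006857 mol.
mass = 0.006857 mol x 90.03 g/mol = 0.617 g.

0.617 g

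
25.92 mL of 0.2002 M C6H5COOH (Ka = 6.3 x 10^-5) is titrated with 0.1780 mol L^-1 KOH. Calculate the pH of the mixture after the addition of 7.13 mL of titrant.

3.71

Initial n(C6H5COOH) = 0.2002 x 0.02592 = 0.005189 mol.
n(KOH) added = 0.1780 x 0.007130 = 0.001269 mol, converting that many moles of C6H5COOH to C6H5COO-.
Remaining n(C6H5COOH) = 0.003920 mol; n(C6H5COO-) = 0.001269 mol.
By Henderson-Hasselbalch, pH = pKa + log([A^-]/[HA]) = 4.20 + log(0.001269/0.003920) = 4.20 + (-0.49) = 3.71.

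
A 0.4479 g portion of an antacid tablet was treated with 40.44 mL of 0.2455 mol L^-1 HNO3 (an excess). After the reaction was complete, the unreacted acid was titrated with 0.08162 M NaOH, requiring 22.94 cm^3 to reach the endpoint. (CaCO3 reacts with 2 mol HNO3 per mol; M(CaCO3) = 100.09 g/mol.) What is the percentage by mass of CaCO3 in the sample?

Total n(HNO3) added = 0.2455 x 0.04044 = 0.009928 mol.
n(NaOH) used = 0.08162 x 0.02294 = 0.001872 mol, which equals the excess n(HNO3).
So n(HNO3) consumed by the sample = 0.009928 - 0.001872 = 0.008056 mol.
n(CaCO3) = 0.008056 / 2 = 0.004028 mol.
mass CaCO3 = 0.004028 x 100.09 = 0.4031 g, so %CaCO3 = 0.4031/0.4479 x 100 = 90.0%.

90.0%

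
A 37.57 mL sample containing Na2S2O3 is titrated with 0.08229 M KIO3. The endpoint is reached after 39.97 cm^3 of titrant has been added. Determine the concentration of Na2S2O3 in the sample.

0.525 M

n(KIO3) = 0.08229 x 0.03997 = 0.003289 mol.
From the balanced equation, 1 mol KIO3 reacts with 6 mol Na2S2O3, so n(Na2S2O3) = 0.003289 x 6/1 = 0.01973 mol.
[Na2S2O3] = 0.01973 / 0.03757 L = 0.525 M.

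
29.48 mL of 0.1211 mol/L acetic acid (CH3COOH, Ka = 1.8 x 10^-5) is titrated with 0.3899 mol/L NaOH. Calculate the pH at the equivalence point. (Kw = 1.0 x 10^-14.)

8.86

n(CH3COOH) = 0.1211 x 0.02948 = 0.003570 mol; V(NaOH) at equivalence = 0.003570/0.3899 = 0.009156 L.
At equivalence all the acid is converted to CH3COO-; total volume = 0.02948 + 0.009156 = 0.03864 L, so [CH3COO-] = 0.003570/0.03864 = 0.09240 M.
Kb = Kw/Ka = 1.0e-14 / 1.8 x 10^-5 = 5.56e-10.
[OH^-] = sqrt(Kb x [CH3COO-]) = sqrt(5.56e-10 x 0.09240) = 7.16e-6 M.
pOH = 5.14, so pH = 14.00 - 5.14 = 8.86.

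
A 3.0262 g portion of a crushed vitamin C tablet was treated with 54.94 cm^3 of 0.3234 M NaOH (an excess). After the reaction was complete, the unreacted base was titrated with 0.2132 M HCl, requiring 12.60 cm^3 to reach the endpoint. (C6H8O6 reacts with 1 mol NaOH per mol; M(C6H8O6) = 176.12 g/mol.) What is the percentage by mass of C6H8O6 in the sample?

Total n(NaOH) added = 0.3234 x 0.05494 = 0.01777 mol.
n(HCl) used = 0.2132 x 0.01260 = 0.002686 mol, which equals the excess n(NaOH).
So n(NaOH) consumed by the sample = 0.01777 - 0.002686 = 0.01508 mol.
n(C6H8O6) = 0.01508 / 1 = 0.01508 mol.
mass C6H8O6 = 0.01508 x 176.12 = 2.656 g, so %C6H8O6 = 2.656/3.0262 x 100 = 87.8%.

87.8%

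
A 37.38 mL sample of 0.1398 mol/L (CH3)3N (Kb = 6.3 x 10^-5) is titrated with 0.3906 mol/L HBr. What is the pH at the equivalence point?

n((CH3)3N) = 0.1398 x 0.03738 = 0.005226 mol; V(HBr) at equivalence = 0.005226/0.3906 = 0.01338 L.
At equivalence the base is fully converted to (CH3)3NH+; total volume = 0.05076 L, so [(CH3)3NH+] = 0.005226/0.05076 = 0.1030 M.
Ka((CH3)3NH+) = Kw/Kb = 1.0e-14 / 6.3 x 10^-5 = 1.59e-10.
[H^+] = sqrt(Ka x [(CH3)3NH+]) = sqrt(1.59e-10 x 0.1030) = 4.04e-6 M.
pH = -log(4.04e-6) = 5.39.

5.39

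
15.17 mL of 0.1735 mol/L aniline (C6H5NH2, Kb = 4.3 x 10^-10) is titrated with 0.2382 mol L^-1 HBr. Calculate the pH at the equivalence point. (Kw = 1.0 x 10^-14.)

n(C6H5NH2) = 0.1735 x 0.01517 = 0.002632 mol; V(HBr) at equivalence = 0.002632/0.2382 = 0.01105 L.
At equivalence the base is fully converted to C6H5NH3+; total volume = 0.02622 L, so [C6H5NH3+] = 0.002632/0.02622 = 0.1004 M.
Ka(C6H5NH3+) = Kw/Kb = 1.0e-14 / 4.3 x 10^-10 = 2.33e-5.
[H^+] = sqrt(Ka x [C6H5NH3+]) = sqrt(2.33e-5 x 0.1004) = 0.00153 M.
pH = -log(0.00153) = 2.82.

2.82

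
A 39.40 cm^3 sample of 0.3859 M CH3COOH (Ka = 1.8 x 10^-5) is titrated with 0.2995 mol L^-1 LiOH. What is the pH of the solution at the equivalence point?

8.99

n(CH3COOH) = 0.3859 x 0.03940 = 0.01520 mol; V(LiOH) at equivalence = 0.01520/0.2995 = 0.05077 L.
At equivalence all the acid is converted to CH3COO-; total volume = 0.03940 + 0.05077 = 0.09017 L, so [CH3COO-] = 0.01520/0.09017 = 0.1686 M.
Kb = Kw/Ka = 1.0e-14 / 1.8 x 10^-5 = 5.56e-10.
[OH^-] = sqrt(Kb x [CH3COO-]) = sqrt(5.56e-10 x 0.1686) = 9.68e-6 M.
pOH = 5.01, so pH = 14.00 - 5.01 = 8.99.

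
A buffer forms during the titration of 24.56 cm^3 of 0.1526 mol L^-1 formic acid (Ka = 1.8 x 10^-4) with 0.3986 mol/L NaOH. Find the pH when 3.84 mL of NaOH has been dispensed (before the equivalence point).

Initial n(HCOOH) = 0.1526 x 0.02456 = 0.003748 mol.
n(NaOH) added = 0.3986 x 0.003840 = 0.001531 mol, converting that many moles of HCOOH to HCOO-.
Remaining n(HCOOH) = 0.002217 mol; n(HCOO-) = 0.001531 mol.
By Henderson-Hasselbalch, pH = pKa + log([A^-]/[HA]) = 3.74 + log(0.001531/0.002217) = 3.74 + (-0.16) = 3.58.

3.58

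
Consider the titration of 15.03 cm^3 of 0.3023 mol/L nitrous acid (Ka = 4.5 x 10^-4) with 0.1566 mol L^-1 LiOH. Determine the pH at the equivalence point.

n(HNO2) = 0.3023 x 0.01503 = 0.004544 mol; V(LiOH) at equivalence = 0.004544/0.1566 = 0.02901 L.
At equivalence all the acid is converted to NO2-; total volume = 0.01503 + 0.02901 = 0.04404 L, so [NO2-] = 0.004544/0.04404 = 0.1032 M.
Kb = Kw/Ka = 1.0e-14 / 4.5 x 10^-4 = 2.22e-11.
[OH^-] = sqrt(Kb x [NO2-]) = sqrt(2.22e-11 x 0.1032) = 1.51e-6 M.
pOH = 5.82, so pH = 14.00 - 5.82 = 8.18.

8.18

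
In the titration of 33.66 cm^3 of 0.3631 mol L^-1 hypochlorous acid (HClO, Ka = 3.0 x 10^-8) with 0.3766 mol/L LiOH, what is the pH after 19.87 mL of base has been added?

7.72

Initial n(HClO) = 0.3631 x 0.03366 = 0.01222 mol.
n(LiOH) added = 0.3766 x 0.01987 = 0.007483 mol, converting that many moles of HClO to ClO-.
Remaining n(HClO) = 0.004739 mol; n(ClO-) = 0.007483 mol.
By Henderson-Hasselbalch, pH = pKa + log([A^-]/[HA]) = 7.52 + log(0.007483/0.004739) = 7.52 + (+0.20) = 7.72.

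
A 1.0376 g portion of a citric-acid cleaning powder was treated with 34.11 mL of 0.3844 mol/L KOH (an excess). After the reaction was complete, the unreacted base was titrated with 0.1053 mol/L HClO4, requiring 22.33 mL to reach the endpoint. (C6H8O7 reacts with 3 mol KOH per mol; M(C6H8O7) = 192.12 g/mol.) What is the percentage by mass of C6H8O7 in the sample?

Total n(KOH) added = 0.3844 x 0.03411 = 0.01311 mol.
n(HClO4) used = 0.1053 x 0.02233 = 0.002351 mol, which equals the excess n(KOH).
So n(KOH) consumed by the sample = 0.01311 - 0.002351 = 0.01076 mol.
n(C6H8O7) = 0.01076 / 3 = 0.003587 mol.
mass C6H8O7 = 0.003587 x 192.12 = 0.6891 g, so %C6H8O7 = 0.6891/1.0376 x 100 = 66.4%.

66.4%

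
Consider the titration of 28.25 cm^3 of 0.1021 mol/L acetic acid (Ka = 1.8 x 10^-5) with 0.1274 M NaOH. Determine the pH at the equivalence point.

n(CH3COOH) = 0.1021 x 0.02825 = 0.002884 mol; V(NaOH) at equivalence = 0.002884/0.1274 = 0.02264 L.
At equivalence all the acid is converted to CH3COO-; total volume = 0.02825 + 0.02264 = 0.05089 L, so [CH3COO-] = 0.002884/0.05089 = 0.05668 M.
Kb = Kw/Ka = 1.0e-14 / 1.8 x 10^-5 = 5.56e-10.
[OH^-] = sqrt(Kb x [CH3COO-]) = sqrt(5.56e-10 x 0.05668) = 5.61e-6 M.
pOH = 5.25, so pH = 14.00 - 5.25 = 8.75.

8.75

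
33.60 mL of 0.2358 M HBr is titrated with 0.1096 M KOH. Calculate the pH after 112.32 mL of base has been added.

n(acid) = 0.2358 x 0.03360 = 0.007923 mol; n(KOH) added = 0.1096 x 0.1123 = 0.01231 mol.
Base is in excess by 0.01231 - 0.007923 = 0.004387 mol in a total volume of 0.1459 L.
[OH^-] = 0.004387/0.1459 = 0.03007 M, so pOH = 1.52 and pH = 14.00 - 1.52 = 12.48.

12.48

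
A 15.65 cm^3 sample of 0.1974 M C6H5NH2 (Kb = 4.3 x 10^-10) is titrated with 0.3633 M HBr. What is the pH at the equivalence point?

n(C6H5NH2) = 0.1974 x 0.01565 = 0.003089 mol; V(HBr) at equivalence = 0.003089/0.3633 = 0.008503 L.
At equivalence the base is fully converted to C6H5NH3+; total volume = 0.02415 L, so [C6H5NH3+] = 0.003089/0.02415 = 0.1279 M.
Ka(C6H5NH3+) = Kw/Kb = 1.0e-14 / 4.3 x 10^-10 = 2.33e-5.
[H^+] = sqrt(Ka x [C6H5NH3+]) = sqrt(2.33e-5 x 0.1279) = 0.00172 M.
pH = -log(0.00172) = 2.76.

2.76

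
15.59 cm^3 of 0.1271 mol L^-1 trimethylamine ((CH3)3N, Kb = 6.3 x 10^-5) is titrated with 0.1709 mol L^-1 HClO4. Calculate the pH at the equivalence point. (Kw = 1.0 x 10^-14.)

n((CH3)3N) = 0.1271 x 0.01559 = 0.001981 mol; V(HClO4) at equivalence = 0.001981/0.1709 = 0.01159 L.
At equivalence the base is fully converted to (CH3)3NH+; total volume = 0.02718 L, so [(CH3)3NH+] = 0.001981/0.02718 = 0.07289 M.
Ka((CH3)3NH+) = Kw/Kb = 1.0e-14 / 6.3 x 10^-5 = 1.59e-10.
[H^+] = sqrt(Ka x [(CH3)3NH+]) = sqrt(1.59e-10 x 0.07289) = 3.40e-6 M.
pH = -log(3.40e-6) = 5.47.

5.47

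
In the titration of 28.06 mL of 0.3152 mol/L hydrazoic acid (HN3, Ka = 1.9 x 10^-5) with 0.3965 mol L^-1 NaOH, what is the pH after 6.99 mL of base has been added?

4.38

Initial n(HN3) = 0.3152 x 0.02806 = 0.008845 mol.
n(NaOH) added = 0.3965 x 0.006990 = 0.002772 mol, converting that many moles of HN3 to N3-.
Remaining n(HN3) = 0.006073 mol; n(N3-) = 0.002772 mol.
By Henderson-Hasselbalch, pH = pKa + log([A^-]/[HA]) = 4.72 + log(0.002772/0.006073) = 4.72 + (-0.34) = 4.38.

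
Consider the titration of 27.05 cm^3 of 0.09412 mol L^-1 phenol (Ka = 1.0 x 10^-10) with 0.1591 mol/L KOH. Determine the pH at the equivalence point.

n(C6H5OH) = 0.09412 x 0.02705 = 0.002546 mol; V(KOH) at equivalence = 0.002546/0.1591 = 0.01600 L.
At equivalence all the acid is converted to C6H5O-; total volume = 0.02705 + 0.01600 = 0.04305 L, so [C6H5O-] = 0.002546/0.04305 = 0.05914 M.
Kb = Kw/Ka = 1.0e-14 / 1.0 x 10^-10 = 0.000100.
[OH^-] = sqrt(Kb x [C6H5O-]) = sqrt(0.000100 x 0.05914) = 0.00243 M.
pOH = 2.61, so pH = 14.00 - 2.61 = 11.39.

11.39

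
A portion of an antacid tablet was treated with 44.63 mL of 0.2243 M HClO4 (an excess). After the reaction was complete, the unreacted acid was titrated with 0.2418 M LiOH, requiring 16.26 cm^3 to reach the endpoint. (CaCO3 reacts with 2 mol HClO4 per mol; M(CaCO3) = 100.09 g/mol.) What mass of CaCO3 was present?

0.304 g

Total n(HClO4) added = 0.2243 x 0.04463 = 0.01001 mol.
n(LiOH) used = 0.2418 x 0.01626 = 0.003932 mol, which equals the excess n(HClO4).
So n(HClO4) consumed by the sample = 0.01001 - 0.003932 = 0.006079 mol.
n(CaCO3) = 0.006079 / 2 = 0.003039 mol.
mass = 0.003039 mol x 100.09 g/mol = 0.304 g.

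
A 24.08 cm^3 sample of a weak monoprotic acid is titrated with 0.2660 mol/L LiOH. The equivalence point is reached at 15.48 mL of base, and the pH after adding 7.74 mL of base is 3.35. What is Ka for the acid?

7.74 mL is half of the equivalence volume, so this is the half-equivalence point where [HA] = [A^-].
At half-equivalence pH = pKa, so pKa = 3.35.
Ka = 10^(-3.35) = 4.5 x 10^-4.

4.5 x 10^-4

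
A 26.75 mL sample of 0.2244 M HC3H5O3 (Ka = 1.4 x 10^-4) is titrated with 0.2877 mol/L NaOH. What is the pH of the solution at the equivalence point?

8.48

n(HC3H5O3) = 0.2244 x 0.02675 = 0.006003 mol; V(NaOH) at equivalence = 0.006003/0.2877 = 0.02086 L.
At equivalence all the acid is converted to C3H5O3-; total volume = 0.02675 + 0.02086 = 0.04761 L, so [C3H5O3-] = 0.006003/0.04761 = 0.1261 M.
Kb = Kw/Ka = 1.0e-14 / 1.4 x 10^-4 = 7.14e-11.
[OH^-] = sqrt(Kb x [C3H5O3-]) = sqrt(7.14e-11 x 0.1261) = 3.00e-6 M.
pOH = 5.52, so pH = 14.00 - 5.52 = 8.48.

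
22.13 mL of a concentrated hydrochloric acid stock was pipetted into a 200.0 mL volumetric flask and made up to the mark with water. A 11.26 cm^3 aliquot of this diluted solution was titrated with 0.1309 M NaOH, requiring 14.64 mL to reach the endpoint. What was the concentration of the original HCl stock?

n(NaOH) = 0.1309 x 0.01464 = 0.001916 mol.
n(HCl) in the aliquot = 0.001916 mol.
[diluted HCl] = 0.001916 / 0.01126 = 0.1702 M.
Dilution factor = 200.0/22.13 = 9.038, so [stock] = 0.1702 x 9.038 = 1.54 M.

1.54 M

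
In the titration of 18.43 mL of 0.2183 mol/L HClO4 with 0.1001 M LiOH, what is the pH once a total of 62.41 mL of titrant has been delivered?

12.44

n(acid) = 0.2183 x 0.01843 = 0.004023 mol; n(LiOH) added = 0.1001 x 0.06241 = 0.006247 mol.
Base is in excess by 0.006247 - 0.004023 = 0.002224 mol in a total volume of 0.08084 L.
[OH^-] = 0.002224/0.08084 = 0.02751 M, so pOH = 1.56 and pH = 14.00 - 1.56 = 12.44.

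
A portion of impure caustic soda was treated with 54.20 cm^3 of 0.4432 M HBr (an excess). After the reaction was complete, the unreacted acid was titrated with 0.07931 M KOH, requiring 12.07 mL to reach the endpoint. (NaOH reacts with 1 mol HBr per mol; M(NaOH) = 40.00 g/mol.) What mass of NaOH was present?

0.923 g

Total n(HBr) added = 0.4432 x 0.05420 = 0.02402 mol.
n(KOH) used = 0.07931 x 0.01207 = 0.0009573 mol, which equals the excess n(HBr).
So n(HBr) consumed by the sample = 0.02402 - 0.0009573 = 0.02306 mol.
n(NaOH) = 0.02306 / 1 = 0.02306 mol.
mass = 0.02306 mol x 40.00 g/mol = 0.923 g.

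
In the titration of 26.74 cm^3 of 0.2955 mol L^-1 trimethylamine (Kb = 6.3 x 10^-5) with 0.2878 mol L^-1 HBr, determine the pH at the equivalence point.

5.32

n((CH3)3N) = 0.2955 x 0.02674 = 0.007902 mol; V(HBr) at equivalence = 0.007902/0.2878 = 0.02746 L.
At equivalence the base is fully converted to (CH3)3NH+; total volume = 0.05420 L, so [(CH3)3NH+] = 0.007902/0.05420 = 0.1458 M.
Ka((CH3)3NH+) = Kw/Kb = 1.0e-14 / 6.3 x 10^-5 = 1.59e-10.
[H^+] = sqrt(Ka x [(CH3)3NH+]) = sqrt(1.59e-10 x 0.1458) = 4.81e-6 M.
pH = -log(4.81e-6) = 5.32.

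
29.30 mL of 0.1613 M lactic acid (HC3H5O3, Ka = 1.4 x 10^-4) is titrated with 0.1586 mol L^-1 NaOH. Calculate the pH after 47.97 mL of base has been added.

n(acid) = 0.1613 x 0.02930 = 0.004726 mol; n(NaOH) added = 0.1586 x 0.04797 = 0.007608 mol.
Base is in excess by 0.007608 - 0.004726 = 0.002882 mol in a total volume of 0.07727 L.
[OH^-] = 0.002882/0.07727 = 0.03730 M, so pOH = 1.43 and pH = 14.00 - 1.43 = 12.57.

12.57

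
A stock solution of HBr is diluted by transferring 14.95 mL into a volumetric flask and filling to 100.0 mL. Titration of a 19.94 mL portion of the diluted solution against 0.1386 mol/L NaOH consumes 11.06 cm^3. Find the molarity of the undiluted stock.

0.514 M

n(NaOH) = 0.1386 x 0.01106 = 0.001533 mol.
n(HBr) in the aliquot = 0.001533 mol.
[diluted HBr] = 0.001533 / 0.01994 = 0.07688 M.
Dilution factor = 100.0/14.95 = 6.689, so [stock] = 0.07688 x 6.689 = 0.514 M.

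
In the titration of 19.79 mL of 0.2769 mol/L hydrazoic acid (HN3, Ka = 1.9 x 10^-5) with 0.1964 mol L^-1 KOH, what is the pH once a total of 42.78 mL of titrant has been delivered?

n(acid) = 0.2769 x 0.01979 = 0.005480 mol; n(KOH) added = 0.1964 x 0.04278 = 0.008402 mol.
Base is in excess by 0.008402 - 0.005480 = 0.002922 mol in a total volume of 0.06257 L.
[OH^-] = 0.002922/0.06257 = 0.04670 M, so pOH = 1.33 and pH = 14.00 - 1.33 = 12.67.

12.67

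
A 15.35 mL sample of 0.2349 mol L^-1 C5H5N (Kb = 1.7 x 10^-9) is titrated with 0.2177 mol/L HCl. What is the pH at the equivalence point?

n(C5H5N) = 0.2349 x 0.01535 = 0.003606 mol; V(HCl) at equivalence = 0.003606/0.2177 = 0.01656 L.
At equivalence the base is fully converted to C5H5NH+; total volume = 0.03191 L, so [C5H5NH+] = 0.003606/0.03191 = 0.1130 M.
Ka(C5H5NH+) = Kw/Kb = 1.0e-14 / 1.7 x 10^-9 = 5.88e-6.
[H^+] = sqrt(Ka x [C5H5NH+]) = sqrt(5.88e-6 x 0.1130) = 0.000815 M.
pH = -log(0.000815) = 3.09.

3.09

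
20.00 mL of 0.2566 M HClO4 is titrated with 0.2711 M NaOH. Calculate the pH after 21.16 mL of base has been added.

n(acid) = 0.2566 x 0.02000 = 0.005132 mol; n(NaOH) added = 0.2711 x 0.02116 = 0.005736 mol.
Base is in excess by 0.005736 - 0.005132 = 0.0006045 mol in a total volume of 0.04116 L.
[OH^-] = 0.0006045/0.04116 = 0.01469 M, so pOH = 1.83 and pH = 14.00 - 1.83 = 12.17.

12.17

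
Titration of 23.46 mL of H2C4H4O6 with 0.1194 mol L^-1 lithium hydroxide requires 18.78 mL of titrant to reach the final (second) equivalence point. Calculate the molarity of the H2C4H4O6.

n(LiOH) = 0.1194 x 0.01878 = 0.002242 mol.
At the final (second) equivalence point, 2 mol OH^- react per mol H2C4H4O6, so n(H2C4H4O6) = 0.002242 / 2 = 0.001121 mol.
[H2C4H4O6] = 0.001121 / 0.02346 L = 0.0478 M.

0.0478 M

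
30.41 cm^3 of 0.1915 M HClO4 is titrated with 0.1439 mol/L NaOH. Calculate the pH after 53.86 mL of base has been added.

12.36

n(acid) = 0.1915 x 0.03041 = 0.005824 mol; n(NaOH) added = 0.1439 x 0.05386 = 0.007750 mol.
Base is in excess by 0.007750 - 0.005824 = 0.001927 mol in a total volume of 0.08427 L.
[OH^-] = 0.001927/0.08427 = 0.02287 M, so pOH = 1.64 and pH = 14.00 - 1.64 = 12.36.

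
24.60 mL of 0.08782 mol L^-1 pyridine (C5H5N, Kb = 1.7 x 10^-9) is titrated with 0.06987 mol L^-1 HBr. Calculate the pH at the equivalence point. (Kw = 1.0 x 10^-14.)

n(C5H5N) = 0.08782 x 0.02460 = 0.002160 mol; V(HBr) at equivalence = 0.002160/0.06987 = 0.03092 L.
At equivalence the base is fully converted to C5H5NH+; total volume = 0.05552 L, so [C5H5NH+] = 0.002160/0.05552 = 0.03891 M.
Ka(C5H5NH+) = Kw/Kb = 1.0e-14 / 1.7 x 10^-9 = 5.88e-6.
[H^+] = sqrt(Ka x [C5H5NH+]) = sqrt(5.88e-6 x 0.03891) = 0.000478 M.
pH = -log(0.000478) = 3.32.

3.32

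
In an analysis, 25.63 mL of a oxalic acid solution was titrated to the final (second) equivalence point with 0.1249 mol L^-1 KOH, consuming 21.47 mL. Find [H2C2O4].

0.0523 M

n(KOH) = 0.1249 x 0.02147 = 0.002682 mol.
At the final (second) equivalence point, 2 mol OH^- react per mol H2C2O4, so n(H2C2O4) = 0.002682 / 2 = 0.001341 mol.
[H2C2O4] = 0.001341 / 0.02563 L = 0.0523 M.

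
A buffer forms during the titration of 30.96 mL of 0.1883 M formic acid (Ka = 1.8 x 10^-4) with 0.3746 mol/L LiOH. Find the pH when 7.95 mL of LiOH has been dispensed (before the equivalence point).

Initial n(HCOOH) = 0.1883 x 0.03096 = 0.005830 mol.
n(LiOH) added = 0.3746 x 0.007950 = 0.002978 mol, converting that many moles of HCOOH to HCOO-.
Remaining n(HCOOH) = 0.002852 mol; n(HCOO-) = 0.002978 mol.
By Henderson-Hasselbalch, pH = pKa + log([A^-]/[HA]) = 3.74 + log(0.002978/0.002852) = 3.74 + (+0.02) = 3.76.

3.76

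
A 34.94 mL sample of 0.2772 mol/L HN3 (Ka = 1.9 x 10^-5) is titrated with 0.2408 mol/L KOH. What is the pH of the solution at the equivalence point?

8.92

n(HN3) = 0.2772 x 0.03494 = 0.009685 mol; V(KOH) at equivalence = 0.009685/0.2408 = 0.04022 L.
At equivalence all the acid is converted to N3-; total volume = 0.03494 + 0.04022 = 0.07516 L, so [N3-] = 0.009685/0.07516 = 0.1289 M.
Kb = Kw/Ka = 1.0e-14 / 1.9 x 10^-5 = 5.26e-10.
[OH^-] = sqrt(Kb x [N3-]) = sqrt(5.26e-10 x 0.1289) = 8.24e-6 M.
pOH = 5.08, so pH = 14.00 - 5.08 = 8.92.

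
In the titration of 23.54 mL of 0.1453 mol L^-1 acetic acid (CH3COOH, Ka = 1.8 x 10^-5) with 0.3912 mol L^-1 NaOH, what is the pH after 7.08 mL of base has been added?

5.37

Initial n(CH3COOH) = 0.1453 x 0.02354 = 0.003420 mol.
n(NaOH) added = 0.3912 x 0.007080 = 0.002770 mol, converting that many moles of CH3COOH to CH3COO-.
Remaining n(CH3COOH) = 0.0006507 mol; n(CH3COO-) = 0.002770 mol.
By Henderson-Hasselbalch, pH = pKa + log([A^-]/[HA]) = 4.74 + log(0.002770/0.0006507) = 4.74 + (+0.63) = 5.37.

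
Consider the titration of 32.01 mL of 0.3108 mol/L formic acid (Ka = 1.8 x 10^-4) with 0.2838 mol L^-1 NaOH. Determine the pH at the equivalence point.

n(HCOOH) = 0.3108 x 0.03201 = 0.009949 mol; V(NaOH) at equivalence = 0.009949/0.2838 = 0.03506 L.
At equivalence all the acid is converted to HCOO-; total volume = 0.03201 + 0.03506 = 0.06707 L, so [HCOO-] = 0.009949/0.06707 = 0.1483 M.
Kb = Kw/Ka = 1.0e-14 / 1.8 x 10^-4 = 5.56e-11.
[OH^-] = sqrt(Kb x [HCOO-]) = sqrt(5.56e-11 x 0.1483) = 2.87e-6 M.
pOH = 5.54, so pH = 14.00 - 5.54 = 8.46.

8.46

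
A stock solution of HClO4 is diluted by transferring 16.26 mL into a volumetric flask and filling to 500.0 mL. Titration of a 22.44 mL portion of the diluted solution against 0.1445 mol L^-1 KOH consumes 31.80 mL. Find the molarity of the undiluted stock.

n(KOH) = 0.1445 x 0.03180 = 0.004595 mol.
n(HClO4) in the aliquot = 0.004595 mol.
[diluted HClO4] = 0.004595 / 0.02244 = 0.2048 M.
Dilution factor = 500.0/16.26 = 30.75, so [stock] = 0.2048 x 30.75 = 6.30 M.

6.30 M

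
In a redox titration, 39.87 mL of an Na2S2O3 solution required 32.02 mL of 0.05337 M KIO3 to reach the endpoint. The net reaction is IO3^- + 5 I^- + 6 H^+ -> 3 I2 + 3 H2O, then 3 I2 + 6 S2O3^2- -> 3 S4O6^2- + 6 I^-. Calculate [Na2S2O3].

n(KIO3) = 0.05337 x 0.03202 = 0.001709 mol.
From the balanced equation, 1 mol KIO3 reacts with 6 mol Na2S2O3, so n(Na2S2O3) = 0.001709 x 6/1 = 0.01025 mol.
[Na2S2O3] = 0.01025 / 0.03987 L = 0.257 M.

0.257 M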